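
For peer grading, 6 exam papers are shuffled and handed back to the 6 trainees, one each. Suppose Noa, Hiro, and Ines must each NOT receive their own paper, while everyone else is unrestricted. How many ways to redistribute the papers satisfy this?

Let A_j be the event that the j-th constrained one is fixed. By inclusion-exclusion over the 3 events:
Σ_{j=0}^{3} (-1)^j C(3,j)(6-j)!
= C(3,0)·6! - C(3,1)·5! + C(3,2)·4! - C(3,3)·3!
= 720 - 360 + 72 - 6
= 426

426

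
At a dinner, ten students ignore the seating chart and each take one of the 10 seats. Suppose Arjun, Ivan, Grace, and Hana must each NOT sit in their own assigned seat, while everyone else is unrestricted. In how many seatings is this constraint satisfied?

2399760

Let A_j be the event that the j-th constrained one is fixed. By inclusion-exclusion over the 4 events:
Σ_{j=0}^{4} (-1)^j C(4,j)(10-j)!
= C(4,0)·10! - C(4,1)·9! + C(4,2)·8! - C(4,3)·7! + C(4,4)·6!
= 3628800 - 1451520 + 241920 - 20160 + 720
= 2399760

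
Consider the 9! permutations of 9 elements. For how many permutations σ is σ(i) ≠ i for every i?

133496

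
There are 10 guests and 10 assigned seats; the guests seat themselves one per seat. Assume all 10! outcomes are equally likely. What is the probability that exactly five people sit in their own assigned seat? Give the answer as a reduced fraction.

Favorable outcomes: C(10,5)·!5 = 252·44 = 11088.
Total outcomes: 10! = 3628800.
Probability = 11088/3628800 = 11/3600.

11/3600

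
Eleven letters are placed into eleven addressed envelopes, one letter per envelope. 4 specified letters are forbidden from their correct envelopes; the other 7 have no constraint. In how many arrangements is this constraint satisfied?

27422640

Inclusion-exclusion on the 4 forbidden self-matches:
Σ_{j=0}^{4} (-1)^j C(4,j)(11-j)!
= C(4,0)·11! - C(4,1)·10! + C(4,2)·9! - C(4,3)·8! + C(4,4)·7!
= 39916800 - 14515200 + 2177280 - 161280 + 5040
= 27422640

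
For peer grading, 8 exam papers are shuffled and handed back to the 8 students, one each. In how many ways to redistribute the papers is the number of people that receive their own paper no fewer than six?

# with exactly i fixed is C(8,i)·!(8-i); sum over i=6..8:
  i=6: C(8,6)·!2 = 28·1 = 28
  i=7: C(8,7)·!1 = 8·0 = 0
  i=8: C(8,8)·!0 = 1·1 = 1
Total = 29.

29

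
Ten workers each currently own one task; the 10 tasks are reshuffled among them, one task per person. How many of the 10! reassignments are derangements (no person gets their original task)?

1334961

!10 is the nearest integer to 10!/e.
10! = 3628800, and 3628800/e ≈ 1334960.92, so !10 = 1334961.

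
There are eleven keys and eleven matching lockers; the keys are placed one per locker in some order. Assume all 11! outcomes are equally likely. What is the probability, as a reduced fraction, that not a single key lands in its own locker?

1468457/3991680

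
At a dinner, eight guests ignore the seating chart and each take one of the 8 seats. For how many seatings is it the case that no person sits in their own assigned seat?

!8 = 8! · Σ_{k=0}^{8} (-1)^k/k!
= 8! - 8!/1! + 8!/2! - 8!/3! + 8!/4! - 8!/5! + 8!/6! - 8!/7! + 8!/8!
= 40320 - 40320 + 20160 - 6720 + 1680 - 336 + 56 - 8 + 1
= 14833

14833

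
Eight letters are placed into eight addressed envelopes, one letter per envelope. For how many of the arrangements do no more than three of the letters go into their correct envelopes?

Sum C(8,i)·!(8-i) for i = 0..3:
  i=0: C(8,0)·!8 = 1·14833 = 14833
  i=1: C(8,1)·!7 = 8·1854 = 14832
  i=2: C(8,2)·!6 = 28·265 = 7420
  i=3: C(8,3)·!5 = 56·44 = 2464
Total = 39549.

39549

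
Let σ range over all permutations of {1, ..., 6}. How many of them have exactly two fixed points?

135

Pick the 2 fixed positions: C(6,2) = 15 ways.
The remaining 4 must be deranged: !4 = 9.
Total: 15 × 9 = 135.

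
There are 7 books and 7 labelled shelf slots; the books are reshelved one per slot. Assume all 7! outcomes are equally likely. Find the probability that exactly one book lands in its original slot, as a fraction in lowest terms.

53/144

Favorable outcomes: C(7,1)·!6 = 7·265 = 1855.
Total outcomes: 7! = 5040.
Probability = 1855/5040 = 53/144.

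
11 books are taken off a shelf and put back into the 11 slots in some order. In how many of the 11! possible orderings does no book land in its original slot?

14684570

Use !n = (n-1)(!(n-1) + !(n-2)).
!11 = 10·(1334961 + 133496) = 10·1468457 = 14684570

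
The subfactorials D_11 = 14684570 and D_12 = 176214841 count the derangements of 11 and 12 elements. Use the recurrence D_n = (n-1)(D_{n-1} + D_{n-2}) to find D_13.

2290792932

D_13 = (13-1)·(D_12 + D_11) = 12·(176214841 + 14684570) = 12·190899411 = 2290792932.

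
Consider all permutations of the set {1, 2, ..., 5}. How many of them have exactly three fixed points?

10

Choose which 3 of the 5 are fixed: C(5,3) = 10.
The other 2 form a derangement: !2 = 1.
Total: 10 × 1 = 10.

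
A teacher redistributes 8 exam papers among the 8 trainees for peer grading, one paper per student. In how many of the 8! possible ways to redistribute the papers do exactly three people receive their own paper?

Pick the 3 fixed positions: C(8,3) = 56 ways.
The remaining 5 must be deranged: !5 = 44.
Total: 56 × 44 = 2464.

2464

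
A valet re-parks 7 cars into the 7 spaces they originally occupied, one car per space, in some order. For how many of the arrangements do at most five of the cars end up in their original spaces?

Sum C(7,i)·!(7-i) for i = 0..5:
  i=0: C(7,0)·!7 = 1·1854 = 1854
  i=1: C(7,1)·!6 = 7·265 = 1855
  i=2: C(7,2)·!5 = 21·44 = 924
  i=3: C(7,3)·!4 = 35·9 = 315
  i=4: C(7,4)·!3 = 35·2 = 70
  i=5: C(7,5)·!2 = 21·1 = 21
Total = 5039.

5039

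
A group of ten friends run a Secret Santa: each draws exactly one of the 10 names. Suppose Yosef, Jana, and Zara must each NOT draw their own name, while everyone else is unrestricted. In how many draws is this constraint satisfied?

2656080

Inclusion-exclusion on the 3 forbidden self-matches:
Σ_{j=0}^{3} (-1)^j C(3,j)(10-j)!
= C(3,0)·10! - C(3,1)·9! + C(3,2)·8! - C(3,3)·7!
= 3628800 - 1088640 + 120960 - 5040
= 2656080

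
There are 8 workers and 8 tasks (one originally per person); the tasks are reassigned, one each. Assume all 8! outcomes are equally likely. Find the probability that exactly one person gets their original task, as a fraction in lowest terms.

103/280

Favorable outcomes: C(8,1)·!7 = 8·1854 = 14832.
Total outcomes: 8! = 40320.
Probability = 14832/40320 = 103/280.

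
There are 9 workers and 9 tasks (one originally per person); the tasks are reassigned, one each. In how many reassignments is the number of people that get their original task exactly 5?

1134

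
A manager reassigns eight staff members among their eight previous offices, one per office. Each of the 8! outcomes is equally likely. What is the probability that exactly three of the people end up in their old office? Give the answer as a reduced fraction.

11/180

Favorable outcomes: C(8,3)·!5 = 56·44 = 2464.
Total outcomes: 8! = 40320.
Probability = 2464/40320 = 11/180.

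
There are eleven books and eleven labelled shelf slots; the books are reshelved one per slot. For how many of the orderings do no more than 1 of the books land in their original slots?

Sum C(11,i)·!(11-i) for i = 0..1:
  i=0: C(11,0)·!11 = 1·14684570 = 14684570
  i=1: C(11,1)·!10 = 11·1334961 = 14684571
Total = 29369141.

29369141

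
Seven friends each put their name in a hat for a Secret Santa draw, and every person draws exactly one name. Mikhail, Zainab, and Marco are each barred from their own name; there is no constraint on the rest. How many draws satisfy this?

3216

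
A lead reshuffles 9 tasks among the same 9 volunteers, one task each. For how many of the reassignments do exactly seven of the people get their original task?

36

Pick the 7 fixed positions: C(9,7) = 36 ways.
The other 2 form a derangement: !2 = 1.
Total: 36 × 1 = 36.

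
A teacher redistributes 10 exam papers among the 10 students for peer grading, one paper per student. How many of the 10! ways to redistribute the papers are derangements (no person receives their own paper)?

1334961

!10 is the nearest integer to 10!/e.
10! = 3628800, and 3628800/e ≈ 1334960.92, so !10 = 1334961.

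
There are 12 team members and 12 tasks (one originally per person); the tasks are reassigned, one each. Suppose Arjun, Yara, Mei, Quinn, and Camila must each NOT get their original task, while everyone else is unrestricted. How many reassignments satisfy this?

312273360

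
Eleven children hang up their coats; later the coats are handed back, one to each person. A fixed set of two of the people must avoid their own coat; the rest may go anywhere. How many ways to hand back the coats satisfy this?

33022080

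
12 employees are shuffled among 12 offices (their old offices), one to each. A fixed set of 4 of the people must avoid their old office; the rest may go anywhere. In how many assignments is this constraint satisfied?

339696000

Inclusion-exclusion on the 4 forbidden self-matches:
Σ_{j=0}^{4} (-1)^j C(4,j)(12-j)!
= C(4,0)·12! - C(4,1)·11! + C(4,2)·10! - C(4,3)·9! + C(4,4)·8!
= 479001600 - 159667200 + 21772800 - 1451520 + 40320
= 339696000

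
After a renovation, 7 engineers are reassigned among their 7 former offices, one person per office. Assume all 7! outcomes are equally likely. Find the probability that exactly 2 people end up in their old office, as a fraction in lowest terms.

Favorable outcomes: C(7,2)·!5 = 21·44 = 924.
Total outcomes: 7! = 5040.
Probability = 924/5040 = 11/60.

11/60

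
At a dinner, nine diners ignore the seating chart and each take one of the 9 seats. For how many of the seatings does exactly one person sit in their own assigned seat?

133497

Pick the single fixed position: C(9,1) = 9 ways.
The other 8 form a derangement: !8 = 14833.
Total: 9 × 14833 = 133497.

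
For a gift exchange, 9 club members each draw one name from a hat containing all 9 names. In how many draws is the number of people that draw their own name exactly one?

133497

Pick the single fixed position: C(9,1) = 9 ways.
The remaining 8 must be deranged: !8 = 14833.
Total: 9 × 14833 = 133497.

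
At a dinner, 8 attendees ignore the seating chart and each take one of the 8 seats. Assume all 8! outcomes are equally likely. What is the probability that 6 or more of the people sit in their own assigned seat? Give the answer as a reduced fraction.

Favorable outcomes: Σ_{i≥6} C(8,i)·!(8-i) = 28·1 + 8·0 + 1·1 = 29.
Total outcomes: 8! = 40320.
Probability = 29/40320 = 29/40320.

29/40320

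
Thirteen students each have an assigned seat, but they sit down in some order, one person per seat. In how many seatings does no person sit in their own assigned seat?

2290792932

Recurrence: !13 = 12·(!12 + !11).
!13 = 12·(176214841 + 14684570) = 12·190899411 = 2290792932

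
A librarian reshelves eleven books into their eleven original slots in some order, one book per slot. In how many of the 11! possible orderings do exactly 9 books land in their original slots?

55

Choose which 9 of the 11 are fixed: C(11,9) = 55.
The other 2 form a derangement: !2 = 1.
Total: 55 × 1 = 55.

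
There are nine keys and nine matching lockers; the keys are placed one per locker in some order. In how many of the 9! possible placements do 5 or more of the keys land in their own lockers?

1339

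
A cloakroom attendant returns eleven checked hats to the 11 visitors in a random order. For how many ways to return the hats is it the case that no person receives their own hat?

Use !n = (n-1)(!(n-1) + !(n-2)).
!11 = 10·(1334961 + 133496) = 10·1468457 = 14684570

14684570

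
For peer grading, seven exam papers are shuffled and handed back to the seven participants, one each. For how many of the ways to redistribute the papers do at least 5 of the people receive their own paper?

22

# with exactly i fixed is C(7,i)·!(7-i); sum over i=5..7:
  i=5: C(7,5)·!2 = 21·1 = 21
  i=6: C(7,6)·!1 = 7·0 = 0
  i=7: C(7,7)·!0 = 1·1 = 1
Total = 22.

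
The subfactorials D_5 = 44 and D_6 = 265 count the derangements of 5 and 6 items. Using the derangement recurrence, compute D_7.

1854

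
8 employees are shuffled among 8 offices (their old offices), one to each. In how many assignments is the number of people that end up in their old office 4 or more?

771

Sum C(8,i)·!(8-i) for i = 4..8:
  i=4: C(8,4)·!4 = 70·9 = 630
  i=5: C(8,5)·!3 = 56·2 = 112
  i=6: C(8,6)·!2 = 28·1 = 28
  i=7: C(8,7)·!1 = 8·0 = 0
  i=8: C(8,8)·!0 = 1·1 = 1
Total = 771.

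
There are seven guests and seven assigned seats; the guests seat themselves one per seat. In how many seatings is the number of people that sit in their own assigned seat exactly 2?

924

Choose which 2 of the 7 are fixed: C(7,2) = 21.
The remaining 5 must be deranged: !5 = 44.
Total: 21 × 44 = 924.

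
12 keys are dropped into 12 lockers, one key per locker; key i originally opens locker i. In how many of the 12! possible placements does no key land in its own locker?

176214841

!12 is the nearest integer to 12!/e.
12! = 479001600, and 479001600/e ≈ 176214840.93, so !12 = 176214841.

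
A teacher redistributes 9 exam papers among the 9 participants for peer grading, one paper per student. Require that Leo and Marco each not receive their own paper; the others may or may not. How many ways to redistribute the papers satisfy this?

287280

Let A_j be the event that the j-th constrained one is fixed. By inclusion-exclusion over the 2 events:
Σ_{j=0}^{2} (-1)^j C(2,j)(9-j)!
= C(2,0)·9! - C(2,1)·8! + C(2,2)·7!
= 362880 - 80640 + 5040
= 287280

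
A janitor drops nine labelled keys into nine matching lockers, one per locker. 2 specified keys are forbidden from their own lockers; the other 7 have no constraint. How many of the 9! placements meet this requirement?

Inclusion-exclusion on the 2 forbidden self-matches:
Σ_{j=0}^{2} (-1)^j C(2,j)(9-j)!
= C(2,0)·9! - C(2,1)·8! + C(2,2)·7!
= 362880 - 80640 + 5040
= 287280

287280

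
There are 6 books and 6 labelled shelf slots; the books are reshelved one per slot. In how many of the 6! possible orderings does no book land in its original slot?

The subfactorial !6 = [6!/e] (nearest integer).
6! = 720, and 720/e ≈ 264.87, so !6 = 265.

265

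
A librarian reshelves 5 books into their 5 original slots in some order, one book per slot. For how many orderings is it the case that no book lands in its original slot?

!5 is the nearest integer to 5!/e.
5! = 120, and 120/e ≈ 44.15, so !5 = 44.

44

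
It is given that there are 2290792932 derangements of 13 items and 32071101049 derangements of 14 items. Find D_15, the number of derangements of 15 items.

481066515734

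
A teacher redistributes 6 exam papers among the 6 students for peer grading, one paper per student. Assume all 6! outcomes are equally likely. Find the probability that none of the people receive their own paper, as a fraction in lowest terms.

53/144

Favorable outcomes: !6 = 265.
Total outcomes: 6! = 720.
Probability = 265/720 = 53/144.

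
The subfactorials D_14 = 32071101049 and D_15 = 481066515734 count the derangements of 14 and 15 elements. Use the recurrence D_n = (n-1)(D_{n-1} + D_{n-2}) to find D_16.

7697064251745

D_16 = (16-1)·(D_15 + D_14) = 15·(481066515734 + 32071101049) = 15·513137616783 = 7697064251745.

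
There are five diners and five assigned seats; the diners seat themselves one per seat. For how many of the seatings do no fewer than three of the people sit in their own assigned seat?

# with exactly i fixed is C(5,i)·!(5-i); sum over i=3..5:
  i=3: C(5,3)·!2 = 10·1 = 10
  i=4: C(5,4)·!1 = 5·0 = 0
  i=5: C(5,5)·!0 = 1·1 = 1
Total = 11.

11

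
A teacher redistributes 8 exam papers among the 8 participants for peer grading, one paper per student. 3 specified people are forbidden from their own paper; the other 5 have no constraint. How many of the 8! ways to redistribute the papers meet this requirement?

27240

Inclusion-exclusion on the 3 forbidden self-matches:
Σ_{j=0}^{3} (-1)^j C(3,j)(8-j)!
= C(3,0)·8! - C(3,1)·7! + C(3,2)·6! - C(3,3)·5!
= 40320 - 15120 + 2160 - 120
= 27240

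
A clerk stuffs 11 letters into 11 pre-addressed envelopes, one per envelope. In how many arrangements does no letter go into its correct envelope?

14684570

!11 is the nearest integer to 11!/e.
11! = 39916800, and 39916800/e ≈ 14684570.08, so !11 = 14684570.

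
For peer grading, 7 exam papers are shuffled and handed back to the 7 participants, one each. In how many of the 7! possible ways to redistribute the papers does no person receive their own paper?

1854

Recurrence: !7 = 7·!6 + (-1)^7.
!7 = 7·265 - 1 = 1854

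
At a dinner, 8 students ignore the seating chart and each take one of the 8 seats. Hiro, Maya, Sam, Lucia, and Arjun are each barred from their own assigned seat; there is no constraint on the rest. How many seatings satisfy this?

Let A_j be the event that the j-th constrained one is fixed. By inclusion-exclusion over the 5 events:
Σ_{j=0}^{5} (-1)^j C(5,j)(8-j)!
= C(5,0)·8! - C(5,1)·7! + C(5,2)·6! - C(5,3)·5! + C(5,4)·4! - C(5,5)·3!
= 40320 - 25200 + 7200 - 1200 + 120 - 6
= 21234

21234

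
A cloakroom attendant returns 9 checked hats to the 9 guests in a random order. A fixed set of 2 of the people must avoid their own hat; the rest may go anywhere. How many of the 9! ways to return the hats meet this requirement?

287280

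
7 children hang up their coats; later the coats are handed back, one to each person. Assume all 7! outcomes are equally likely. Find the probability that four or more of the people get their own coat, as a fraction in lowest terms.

23/1260

Favorable outcomes: Σ_{i≥4} C(7,i)·!(7-i) = 35·2 + 21·1 + 7·0 + 1·1 = 92.
Total outcomes: 7! = 5040.
Probability = 92/5040 = 23/1260.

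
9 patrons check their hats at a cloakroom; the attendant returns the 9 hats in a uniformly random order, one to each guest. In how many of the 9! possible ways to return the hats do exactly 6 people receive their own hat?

Pick the 6 fixed positions: C(9,6) = 84 ways.
The remaining 3 must be deranged: !3 = 2.
Total: 84 × 2 = 168.

168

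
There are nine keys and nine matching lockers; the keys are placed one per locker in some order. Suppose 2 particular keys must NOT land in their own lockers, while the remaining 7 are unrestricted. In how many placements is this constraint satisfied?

287280

Inclusion-exclusion on the 2 forbidden self-matches:
Σ_{j=0}^{2} (-1)^j C(2,j)(9-j)!
= C(2,0)·9! - C(2,1)·8! + C(2,2)·7!
= 362880 - 80640 + 5040
= 287280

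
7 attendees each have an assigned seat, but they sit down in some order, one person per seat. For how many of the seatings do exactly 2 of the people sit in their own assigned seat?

Pick the 2 fixed positions: C(7,2) = 21 ways.
The remaining 5 must be deranged: !5 = 44.
Total: 21 × 44 = 924.

924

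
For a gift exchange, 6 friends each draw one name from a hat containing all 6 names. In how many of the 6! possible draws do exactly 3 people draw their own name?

40

Choose which 3 of the 6 are fixed: C(6,3) = 20.
The remaining 3 must be deranged: !3 = 2.
Total: 20 × 2 = 40.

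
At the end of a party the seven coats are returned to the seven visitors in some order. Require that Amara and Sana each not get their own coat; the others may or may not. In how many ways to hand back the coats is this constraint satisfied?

Inclusion-exclusion on the 2 forbidden self-matches:
Σ_{j=0}^{2} (-1)^j C(2,j)(7-j)!
= C(2,0)·7! - C(2,1)·6! + C(2,2)·5!
= 5040 - 1440 + 120
= 3720

3720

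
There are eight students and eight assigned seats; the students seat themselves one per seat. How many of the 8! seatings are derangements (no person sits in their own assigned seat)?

14833

The subfactorial !8 = [8!/e] (nearest integer).
8! = 40320, and 40320/e ≈ 14832.90, so !8 = 14833.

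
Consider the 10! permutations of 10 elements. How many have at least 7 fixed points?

286

Sum C(10,i)·!(10-i) for i = 7..10:
  i=7: C(10,7)·!3 = 120·2 = 240
  i=8: C(10,8)·!2 = 45·1 = 45
  i=9: C(10,9)·!1 = 10·0 = 0
  i=10: C(10,10)·!0 = 1·1 = 1
Total = 286.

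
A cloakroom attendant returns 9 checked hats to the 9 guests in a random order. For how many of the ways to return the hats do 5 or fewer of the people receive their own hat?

362675

Sum C(9,i)·!(9-i) for i = 0..5:
  i=0: C(9,0)·!9 = 1·133496 = 133496
  i=1: C(9,1)·!8 = 9·14833 = 133497
  i=2: C(9,2)·!7 = 36·1854 = 66744
  i=3: C(9,3)·!6 = 84·265 = 22260
  i=4: C(9,4)·!5 = 126·44 = 5544
  i=5: C(9,5)·!4 = 126·9 = 1134
Total = 362675.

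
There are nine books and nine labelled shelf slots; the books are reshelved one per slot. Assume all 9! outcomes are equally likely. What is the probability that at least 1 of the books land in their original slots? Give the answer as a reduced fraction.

28673/45360

Favorable outcomes: Σ_{i≥1} C(9,i)·!(9-i) = 9·14833 + 36·1854 + 84·265 + 126·44 + 126·9 + 84·2 + 36·1 + 9·0 + 1·1 = 229384.
Total outcomes: 9! = 362880.
Probability = 229384/362880 = 28673/45360.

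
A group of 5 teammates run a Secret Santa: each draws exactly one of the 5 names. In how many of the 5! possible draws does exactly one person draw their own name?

45

Choose which one of the 5 is fixed: C(5,1) = 5.
The remaining 4 must be deranged: !4 = 9.
Total: 5 × 9 = 45.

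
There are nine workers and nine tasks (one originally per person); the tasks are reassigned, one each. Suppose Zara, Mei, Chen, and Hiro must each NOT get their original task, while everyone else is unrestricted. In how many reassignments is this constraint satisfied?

229080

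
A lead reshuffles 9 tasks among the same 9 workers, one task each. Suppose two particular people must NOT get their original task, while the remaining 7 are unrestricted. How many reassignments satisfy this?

Let A_j be the event that the j-th constrained one is fixed. By inclusion-exclusion over the 2 events:
Σ_{j=0}^{2} (-1)^j C(2,j)(9-j)!
= C(2,0)·9! - C(2,1)·8! + C(2,2)·7!
= 362880 - 80640 + 5040
= 287280

287280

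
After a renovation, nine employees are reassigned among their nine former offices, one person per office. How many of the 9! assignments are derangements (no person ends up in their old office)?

133496

By inclusion-exclusion, !9 = Σ (-1)^k · 9!/k! for k=0..9
= 9! - 9!/1! + 9!/2! - 9!/3! + 9!/4! - 9!/5! + 9!/6! - 9!/7! + 9!/8! - 9!/9!
= 362880 - 362880 + 181440 - 60480 + 15120 - 3024 + 504 - 72 + 9 - 1
= 133496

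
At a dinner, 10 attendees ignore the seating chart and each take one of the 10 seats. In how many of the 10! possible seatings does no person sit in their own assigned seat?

1334961

!10 is the nearest integer to 10!/e.
10! = 3628800, and 3628800/e ≈ 1334960.92, so !10 = 1334961.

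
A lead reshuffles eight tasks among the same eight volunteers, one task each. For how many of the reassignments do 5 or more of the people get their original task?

141

Sum C(8,i)·!(8-i) for i = 5..8:
  i=5: C(8,5)·!3 = 56·2 = 112
  i=6: C(8,6)·!2 = 28·1 = 28
  i=7: C(8,7)·!1 = 8·0 = 0
  i=8: C(8,8)·!0 = 1·1 = 1
Total = 141.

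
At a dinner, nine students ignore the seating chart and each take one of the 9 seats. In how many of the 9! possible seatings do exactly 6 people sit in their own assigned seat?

Choose which 6 of the 9 are fixed: C(9,6) = 84.
The other 3 form a derangement: !3 = 2.
Total: 84 × 2 = 168.

168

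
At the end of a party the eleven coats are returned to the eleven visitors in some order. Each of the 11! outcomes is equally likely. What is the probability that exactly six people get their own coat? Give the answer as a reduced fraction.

Favorable outcomes: C(11,6)·!5 = 462·44 = 20328.
Total outcomes: 11! = 39916800.
Probability = 20328/39916800 = 11/21600.

11/21600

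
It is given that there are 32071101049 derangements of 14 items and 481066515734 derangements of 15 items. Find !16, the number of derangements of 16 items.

7697064251745

!16 = (16-1)·(!15 + !14) = 15·(481066515734 + 32071101049) = 15·513137616783 = 7697064251745.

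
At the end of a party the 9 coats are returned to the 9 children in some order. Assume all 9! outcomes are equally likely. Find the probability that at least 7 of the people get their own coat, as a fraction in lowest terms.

37/362880

Favorable outcomes: Σ_{i≥7} C(9,i)·!(9-i) = 36·1 + 9·0 + 1·1 = 37.
Total outcomes: 9! = 362880.
Probability = 37/362880 = 37/362880.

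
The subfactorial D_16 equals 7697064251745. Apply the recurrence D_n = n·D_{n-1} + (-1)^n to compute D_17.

130850092279664

D_17 = 17·7697064251745 - 1 = 130850092279664.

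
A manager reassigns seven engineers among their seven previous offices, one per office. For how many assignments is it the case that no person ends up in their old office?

!7 is the nearest integer to 7!/e.
7! = 5040, and 5040/e ≈ 1854.11, so !7 = 1854.

1854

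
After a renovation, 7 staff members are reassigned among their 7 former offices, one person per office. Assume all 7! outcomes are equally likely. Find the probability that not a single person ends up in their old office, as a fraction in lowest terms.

103/280

Favorable outcomes: !7 = 1854.
Total outcomes: 7! = 5040.
Probability = 1854/5040 = 103/280.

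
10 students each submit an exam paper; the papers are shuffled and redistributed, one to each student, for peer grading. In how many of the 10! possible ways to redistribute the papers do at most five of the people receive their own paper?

3626624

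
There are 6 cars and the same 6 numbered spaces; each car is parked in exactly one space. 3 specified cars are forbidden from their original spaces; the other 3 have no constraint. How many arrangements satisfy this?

426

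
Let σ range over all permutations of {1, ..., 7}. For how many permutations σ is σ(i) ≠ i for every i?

1854

Use !n = (n-1)(!(n-1) + !(n-2)).
!7 = 6·(265 + 44) = 6·309 = 1854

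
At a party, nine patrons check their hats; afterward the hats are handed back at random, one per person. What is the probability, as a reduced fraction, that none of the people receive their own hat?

16687/45360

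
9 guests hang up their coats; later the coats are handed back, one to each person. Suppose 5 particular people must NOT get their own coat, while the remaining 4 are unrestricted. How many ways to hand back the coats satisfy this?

205056

Inclusion-exclusion on the 5 forbidden self-matches:
Σ_{j=0}^{5} (-1)^j C(5,j)(9-j)!
= C(5,0)·9! - C(5,1)·8! + C(5,2)·7! - C(5,3)·6! + C(5,4)·5! - C(5,5)·4!
= 362880 - 201600 + 50400 - 7200 + 600 - 24
= 205056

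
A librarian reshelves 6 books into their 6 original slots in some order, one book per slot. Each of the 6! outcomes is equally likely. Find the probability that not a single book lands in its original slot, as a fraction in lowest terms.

Favorable outcomes: !6 = 265.
Total outcomes: 6! = 720.
Probability = 265/720 = 53/144.

53/144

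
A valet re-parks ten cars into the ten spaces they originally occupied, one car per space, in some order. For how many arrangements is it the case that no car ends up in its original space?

1334961

By inclusion-exclusion, !10 = Σ (-1)^k · 10!/k! for k=0..10
= 10! - 10!/1! + 10!/2! - 10!/3! + 10!/4! - 10!/5! + 10!/6! - 10!/7! + 10!/8! - 10!/9! + 10!/10!
= 3628800 - 3628800 + 1814400 - 604800 + 151200 - 30240 + 5040 - 720 + 90 - 10 + 1
= 1334961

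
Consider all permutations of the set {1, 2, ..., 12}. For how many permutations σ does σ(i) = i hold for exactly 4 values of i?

7342335

Pick the 4 fixed positions: C(12,4) = 495 ways.
The other 8 form a derangement: !8 = 14833.
Total: 495 × 14833 = 7342335.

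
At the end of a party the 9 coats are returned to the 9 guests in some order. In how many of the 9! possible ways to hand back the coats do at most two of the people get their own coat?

Sum C(9,i)·!(9-i) for i = 0..2:
  i=0: C(9,0)·!9 = 1·133496 = 133496
  i=1: C(9,1)·!8 = 9·14833 = 133497
  i=2: C(9,2)·!7 = 36·1854 = 66744
Total = 333737.

333737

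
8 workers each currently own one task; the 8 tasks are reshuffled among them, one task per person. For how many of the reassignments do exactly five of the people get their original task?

Choose which 5 of the 8 are fixed: C(8,5) = 56.
The other 3 form a derangement: !3 = 2.
Total: 56 × 2 = 112.

112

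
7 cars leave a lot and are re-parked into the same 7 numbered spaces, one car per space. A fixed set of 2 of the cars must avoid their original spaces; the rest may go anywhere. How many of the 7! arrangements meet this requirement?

Let A_j be the event that the j-th constrained one is fixed. By inclusion-exclusion over the 2 events:
Σ_{j=0}^{2} (-1)^j C(2,j)(7-j)!
= C(2,0)·7! - C(2,1)·6! + C(2,2)·5!
= 5040 - 1440 + 120
= 3720

3720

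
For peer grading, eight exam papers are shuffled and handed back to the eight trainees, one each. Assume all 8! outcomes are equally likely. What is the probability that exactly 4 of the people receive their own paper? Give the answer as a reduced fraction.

1/64

Favorable outcomes: C(8,4)·!4 = 70·9 = 630.
Total outcomes: 8! = 40320.
Probability = 630/40320 = 1/64.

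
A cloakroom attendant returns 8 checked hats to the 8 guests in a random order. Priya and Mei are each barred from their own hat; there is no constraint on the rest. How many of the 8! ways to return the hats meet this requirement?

30960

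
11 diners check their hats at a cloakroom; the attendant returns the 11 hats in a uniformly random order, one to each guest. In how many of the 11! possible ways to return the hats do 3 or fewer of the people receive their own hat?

39158866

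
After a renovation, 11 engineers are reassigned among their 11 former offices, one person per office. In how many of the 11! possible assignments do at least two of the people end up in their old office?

# with exactly i fixed is C(11,i)·!(11-i); sum over i=2..11:
  i=2: C(11,2)·!9 = 55·133496 = 7342280
  i=3: C(11,3)·!8 = 165·14833 = 2447445
  i=4: C(11,4)·!7 = 330·1854 = 611820
  i=5: C(11,5)·!6 = 462·265 = 122430
  i=6: C(11,6)·!5 = 462·44 = 20328
  i=7: C(11,7)·!4 = 330·9 = 2970
  i=8: C(11,8)·!3 = 165·2 = 330
  i=9: C(11,9)·!2 = 55·1 = 55
  i=10: C(11,10)·!1 = 11·0 = 0
  i=11: C(11,11)·!0 = 1·1 = 1
Total = 10547659.

10547659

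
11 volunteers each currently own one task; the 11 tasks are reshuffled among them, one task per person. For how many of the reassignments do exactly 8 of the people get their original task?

330

Pick the 8 fixed positions: C(11,8) = 165 ways.
The remaining 3 must be deranged: !3 = 2.
Total: 165 × 2 = 330.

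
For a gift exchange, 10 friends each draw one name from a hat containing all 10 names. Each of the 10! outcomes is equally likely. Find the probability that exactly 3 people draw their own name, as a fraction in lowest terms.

Favorable outcomes: C(10,3)·!7 = 120·1854 = 222480.
Total outcomes: 10! = 3628800.
Probability = 222480/3628800 = 103/1680.

103/1680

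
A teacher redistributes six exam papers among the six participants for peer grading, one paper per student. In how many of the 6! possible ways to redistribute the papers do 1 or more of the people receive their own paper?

455

Sum C(6,i)·!(6-i) for i = 1..6:
  i=1: C(6,1)·!5 = 6·44 = 264
  i=2: C(6,2)·!4 = 15·9 = 135
  i=3: C(6,3)·!3 = 20·2 = 40
  i=4: C(6,4)·!2 = 15·1 = 15
  i=5: C(6,5)·!1 = 6·0 = 0
  i=6: C(6,6)·!0 = 1·1 = 1
Total = 455.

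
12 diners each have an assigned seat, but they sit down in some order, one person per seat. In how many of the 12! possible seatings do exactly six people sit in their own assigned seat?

Choose which 6 of the 12 are fixed: C(12,6) = 924.
The remaining 6 must be deranged: !6 = 265.
Total: 924 × 265 = 244860.

244860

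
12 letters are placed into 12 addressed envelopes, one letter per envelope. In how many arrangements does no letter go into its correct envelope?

176214841

Use !n = (n-1)(!(n-1) + !(n-2)).
!12 = 11·(14684570 + 1334961) = 11·16019531 = 176214841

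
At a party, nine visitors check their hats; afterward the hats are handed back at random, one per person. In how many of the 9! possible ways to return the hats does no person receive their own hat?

133496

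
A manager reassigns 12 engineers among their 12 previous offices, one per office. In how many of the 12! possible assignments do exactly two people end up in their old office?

88107426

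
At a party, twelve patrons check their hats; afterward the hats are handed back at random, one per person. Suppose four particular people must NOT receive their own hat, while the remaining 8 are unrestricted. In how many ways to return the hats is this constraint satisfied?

339696000

Inclusion-exclusion on the 4 forbidden self-matches:
Σ_{j=0}^{4} (-1)^j C(4,j)(12-j)!
= C(4,0)·12! - C(4,1)·11! + C(4,2)·10! - C(4,3)·9! + C(4,4)·8!
= 479001600 - 159667200 + 21772800 - 1451520 + 40320
= 339696000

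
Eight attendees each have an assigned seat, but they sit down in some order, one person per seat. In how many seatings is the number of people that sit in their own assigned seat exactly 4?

630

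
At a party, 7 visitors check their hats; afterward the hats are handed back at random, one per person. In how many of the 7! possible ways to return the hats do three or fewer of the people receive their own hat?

4948

# with exactly i fixed is C(7,i)·!(7-i); sum over i=0..3:
  i=0: C(7,0)·!7 = 1·1854 = 1854
  i=1: C(7,1)·!6 = 7·265 = 1855
  i=2: C(7,2)·!5 = 21·44 = 924
  i=3: C(7,3)·!4 = 35·9 = 315
Total = 4948.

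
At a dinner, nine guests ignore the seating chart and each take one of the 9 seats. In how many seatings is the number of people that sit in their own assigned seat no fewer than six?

205

# with exactly i fixed is C(9,i)·!(9-i); sum over i=6..9:
  i=6: C(9,6)·!3 = 84·2 = 168
  i=7: C(9,7)·!2 = 36·1 = 36
  i=8: C(9,8)·!1 = 9·0 = 0
  i=9: C(9,9)·!0 = 1·1 = 1
Total = 205.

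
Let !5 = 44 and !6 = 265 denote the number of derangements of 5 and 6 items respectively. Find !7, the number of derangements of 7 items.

1854

!7 = (7-1)·(!6 + !5) = 6·(265 + 44) = 6·309 = 1854.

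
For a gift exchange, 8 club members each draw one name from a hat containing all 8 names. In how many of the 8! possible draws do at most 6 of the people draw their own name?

# with exactly i fixed is C(8,i)·!(8-i); sum over i=0..6:
  i=0: C(8,0)·!8 = 1·14833 = 14833
  i=1: C(8,1)·!7 = 8·1854 = 14832
  i=2: C(8,2)·!6 = 28·265 = 7420
  i=3: C(8,3)·!5 = 56·44 = 2464
  i=4: C(8,4)·!4 = 70·9 = 630
  i=5: C(8,5)·!3 = 56·2 = 112
  i=6: C(8,6)·!2 = 28·1 = 28
Total = 40319.

40319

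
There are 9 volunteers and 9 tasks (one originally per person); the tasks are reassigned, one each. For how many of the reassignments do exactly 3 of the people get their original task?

22260

Pick the 3 fixed positions: C(9,3) = 84 ways.
The other 6 form a derangement: !6 = 265.
Total: 84 × 265 = 22260.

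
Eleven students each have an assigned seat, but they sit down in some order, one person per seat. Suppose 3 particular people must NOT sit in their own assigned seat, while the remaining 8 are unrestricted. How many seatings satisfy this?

30078720

Let A_j be the event that the j-th constrained one is fixed. By inclusion-exclusion over the 3 events:
Σ_{j=0}^{3} (-1)^j C(3,j)(11-j)!
= C(3,0)·11! - C(3,1)·10! + C(3,2)·9! - C(3,3)·8!
= 39916800 - 10886400 + 1088640 - 40320
= 30078720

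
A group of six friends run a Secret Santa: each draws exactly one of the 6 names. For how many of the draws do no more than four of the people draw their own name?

Sum C(6,i)·!(6-i) for i = 0..4:
  i=0: C(6,0)·!6 = 1·265 = 265
  i=1: C(6,1)·!5 = 6·44 = 264
  i=2: C(6,2)·!4 = 15·9 = 135
  i=3: C(6,3)·!3 = 20·2 = 40
  i=4: C(6,4)·!2 = 15·1 = 15
Total = 719.

719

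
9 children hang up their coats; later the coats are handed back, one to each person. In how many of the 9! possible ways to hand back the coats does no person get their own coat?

!9 is the nearest integer to 9!/e.
9! = 362880, and 362880/e ≈ 133496.09, so !9 = 133496.

133496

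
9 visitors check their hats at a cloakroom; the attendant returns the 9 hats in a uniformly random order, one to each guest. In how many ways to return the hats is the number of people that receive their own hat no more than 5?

Sum C(9,i)·!(9-i) for i = 0..5:
  i=0: C(9,0)·!9 = 1·133496 = 133496
  i=1: C(9,1)·!8 = 9·14833 = 133497
  i=2: C(9,2)·!7 = 36·1854 = 66744
  i=3: C(9,3)·!6 = 84·265 = 22260
  i=4: C(9,4)·!5 = 126·44 = 5544
  i=5: C(9,5)·!4 = 126·9 = 1134
Total = 362675.

362675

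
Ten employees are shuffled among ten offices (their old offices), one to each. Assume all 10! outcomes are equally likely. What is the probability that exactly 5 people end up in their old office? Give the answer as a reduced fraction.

Favorable outcomes: C(10,5)·!5 = 252·44 = 11088.
Total outcomes: 10! = 3628800.
Probability = 11088/3628800 = 11/3600.

11/3600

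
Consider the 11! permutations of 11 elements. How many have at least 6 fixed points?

Sum C(11,i)·!(11-i) for i = 6..11:
  i=6: C(11,6)·!5 = 462·44 = 20328
  i=7: C(11,7)·!4 = 330·9 = 2970
  i=8: C(11,8)·!3 = 165·2 = 330
  i=9: C(11,9)·!2 = 55·1 = 55
  i=10: C(11,10)·!1 = 11·0 = 0
  i=11: C(11,11)·!0 = 1·1 = 1
Total = 23684.

23684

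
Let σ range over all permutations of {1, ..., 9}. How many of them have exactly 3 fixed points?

Choose which 3 of the 9 are fixed: C(9,3) = 84.
The remaining 6 must be deranged: !6 = 265.
Total: 84 × 265 = 22260.

22260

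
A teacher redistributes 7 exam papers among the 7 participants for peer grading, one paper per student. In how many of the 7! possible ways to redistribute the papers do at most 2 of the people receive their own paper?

4633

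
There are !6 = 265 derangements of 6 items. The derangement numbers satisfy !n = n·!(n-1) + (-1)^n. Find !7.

1854

!7 = 7·265 - 1 = 1854.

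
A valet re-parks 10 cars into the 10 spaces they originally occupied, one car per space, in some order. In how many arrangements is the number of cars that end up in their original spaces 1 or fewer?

2669921

Sum C(10,i)·!(10-i) for i = 0..1:
  i=0: C(10,0)·!10 = 1·1334961 = 1334961
  i=1: C(10,1)·!9 = 10·133496 = 1334960
Total = 2669921.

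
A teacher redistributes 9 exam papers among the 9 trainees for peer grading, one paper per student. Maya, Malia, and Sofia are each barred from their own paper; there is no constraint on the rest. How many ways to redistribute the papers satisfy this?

256320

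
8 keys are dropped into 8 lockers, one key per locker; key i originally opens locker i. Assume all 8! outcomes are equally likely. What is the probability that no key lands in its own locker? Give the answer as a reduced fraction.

Favorable outcomes: !8 = 14833.
Total outcomes: 8! = 40320.
Probability = 14833/40320 = 2119/5760.

2119/5760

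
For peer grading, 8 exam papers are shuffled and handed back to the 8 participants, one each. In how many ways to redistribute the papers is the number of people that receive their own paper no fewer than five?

141

Sum C(8,i)·!(8-i) for i = 5..8:
  i=5: C(8,5)·!3 = 56·2 = 112
  i=6: C(8,6)·!2 = 28·1 = 28
  i=7: C(8,7)·!1 = 8·0 = 0
  i=8: C(8,8)·!0 = 1·1 = 1
Total = 141.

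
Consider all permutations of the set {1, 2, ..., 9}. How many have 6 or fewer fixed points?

362843

# with exactly i fixed is C(9,i)·!(9-i); sum over i=0..6:
  i=0: C(9,0)·!9 = 1·133496 = 133496
  i=1: C(9,1)·!8 = 9·14833 = 133497
  i=2: C(9,2)·!7 = 36·1854 = 66744
  i=3: C(9,3)·!6 = 84·265 = 22260
  i=4: C(9,4)·!5 = 126·44 = 5544
  i=5: C(9,5)·!4 = 126·9 = 1134
  i=6: C(9,6)·!3 = 84·2 = 168
Total = 362843.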